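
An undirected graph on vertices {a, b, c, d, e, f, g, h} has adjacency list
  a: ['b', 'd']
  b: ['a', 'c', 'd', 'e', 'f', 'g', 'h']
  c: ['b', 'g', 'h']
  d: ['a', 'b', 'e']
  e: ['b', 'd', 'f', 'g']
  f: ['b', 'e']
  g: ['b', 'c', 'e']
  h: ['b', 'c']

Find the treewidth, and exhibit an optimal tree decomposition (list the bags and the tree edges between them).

The largest bag has 3 vertices, giving width 2; this decomposition certifies tw(G) ≤ 2. Conversely, {b, e, g} is a clique of size 3, and the vertices of any clique must share a bag in every tree decomposition; so some bag has ≥ 3 vertices and tw(G) ≥ 2. Therefore the treewidth is 2.

Treewidth 2.
Bags: B1 = {b, c, g}  B2 = {b, e, g}  B3 = {b, d, e}  B4 = {a, b, d}  B5 = {b, e, f}  B6 = {b, c, h}
Tree: B1–B2, B2–B3, B3–B4, B2–B5, B1–B6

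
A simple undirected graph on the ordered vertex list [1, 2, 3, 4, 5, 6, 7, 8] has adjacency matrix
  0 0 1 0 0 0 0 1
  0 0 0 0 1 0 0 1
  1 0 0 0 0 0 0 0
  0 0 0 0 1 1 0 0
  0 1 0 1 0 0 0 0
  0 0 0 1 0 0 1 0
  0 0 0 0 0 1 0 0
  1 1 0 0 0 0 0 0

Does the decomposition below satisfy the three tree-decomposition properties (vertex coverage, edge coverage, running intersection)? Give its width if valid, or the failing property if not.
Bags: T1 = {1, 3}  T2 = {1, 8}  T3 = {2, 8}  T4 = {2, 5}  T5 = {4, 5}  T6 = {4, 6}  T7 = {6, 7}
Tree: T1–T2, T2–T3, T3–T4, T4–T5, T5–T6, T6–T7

Vertex coverage: the bags together contain {1, 2, 3, 4, 5, 6, 7, 8}, the full vertex set. Edge coverage: each edge of G has both endpoints in at least one bag. Running intersection: for every vertex, the bags containing it form a connected subtree. All three properties hold, so this is a valid tree decomposition of width max|bag| − 1 = 1, and hence tw(G) ≤ 1.

Yes; width 1.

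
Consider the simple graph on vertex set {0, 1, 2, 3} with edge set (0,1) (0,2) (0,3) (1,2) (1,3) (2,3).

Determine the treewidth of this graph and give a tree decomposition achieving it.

Treewidth 3.
One optimal decomposition is:
Bags: B1 = {0, 1, 2, 3}
Tree: (single bag)

With just one bag of size 4, the width is 4 − 1 = 3, so tw(G) ≤ 3. On the other hand G contains the 4-clique {0, 1, 2, 3}. A clique must lie in a single bag of any decomposition, so no decomposition can have width below 3. Combining the bounds, tw(G) = 3.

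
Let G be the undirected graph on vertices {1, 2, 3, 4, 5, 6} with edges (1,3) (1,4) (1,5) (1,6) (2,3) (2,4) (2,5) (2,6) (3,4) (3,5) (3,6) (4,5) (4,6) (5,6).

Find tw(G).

4

A width-4 tree decomposition is:
Bags: B1 = {2, 3, 4, 5, 6}  B2 = {1, 3, 4, 5, 6}
Tree: B1–B2
Each bag holds 5 vertices, so the decomposition has width 4, which upper-bounds the treewidth. Conversely, {1, 3, 4, 5, 6} is a clique of size 5, and the vertices of any clique must share a bag in every tree decomposition; so some bag has ≥ 5 vertices and tw(G) ≥ 4. Combining the bounds, tw(G) = 4.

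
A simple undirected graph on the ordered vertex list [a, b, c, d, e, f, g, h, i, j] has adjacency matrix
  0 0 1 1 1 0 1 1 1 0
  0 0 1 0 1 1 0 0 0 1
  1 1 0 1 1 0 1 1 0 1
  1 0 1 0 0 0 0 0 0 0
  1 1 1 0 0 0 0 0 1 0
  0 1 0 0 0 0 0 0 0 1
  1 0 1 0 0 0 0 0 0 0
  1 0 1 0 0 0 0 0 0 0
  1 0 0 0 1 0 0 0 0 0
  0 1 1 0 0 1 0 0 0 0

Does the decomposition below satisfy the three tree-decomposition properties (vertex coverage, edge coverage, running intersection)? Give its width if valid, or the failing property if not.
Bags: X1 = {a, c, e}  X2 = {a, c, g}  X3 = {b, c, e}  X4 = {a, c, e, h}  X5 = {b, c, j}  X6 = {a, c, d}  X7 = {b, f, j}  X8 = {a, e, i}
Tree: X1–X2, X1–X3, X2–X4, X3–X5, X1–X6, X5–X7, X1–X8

No — bags containing vertex e are not connected in the tree.

A tree decomposition must satisfy three properties: every vertex lies in some bag; for every edge, both endpoints lie together in some bag; and for every vertex, the bags containing it form a connected subtree. Here bags containing vertex e are not connected in the tree, so the decomposition is invalid.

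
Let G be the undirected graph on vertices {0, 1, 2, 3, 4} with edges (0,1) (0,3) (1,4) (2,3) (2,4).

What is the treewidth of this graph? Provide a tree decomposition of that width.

Treewidth 2.
Bags: B1 = {2, 3, 4}  B2 = {1, 3, 4}  B3 = {0, 1, 3}
Tree: B1–B2, B2–B3

Each bag holds 3 vertices, so the decomposition has width 2, which upper-bounds the treewidth. The edges 3–2–4–1–0–3 form a cycle, so G is not a tree and its treewidth is at least 2. Combining the bounds, tw(G) = 2.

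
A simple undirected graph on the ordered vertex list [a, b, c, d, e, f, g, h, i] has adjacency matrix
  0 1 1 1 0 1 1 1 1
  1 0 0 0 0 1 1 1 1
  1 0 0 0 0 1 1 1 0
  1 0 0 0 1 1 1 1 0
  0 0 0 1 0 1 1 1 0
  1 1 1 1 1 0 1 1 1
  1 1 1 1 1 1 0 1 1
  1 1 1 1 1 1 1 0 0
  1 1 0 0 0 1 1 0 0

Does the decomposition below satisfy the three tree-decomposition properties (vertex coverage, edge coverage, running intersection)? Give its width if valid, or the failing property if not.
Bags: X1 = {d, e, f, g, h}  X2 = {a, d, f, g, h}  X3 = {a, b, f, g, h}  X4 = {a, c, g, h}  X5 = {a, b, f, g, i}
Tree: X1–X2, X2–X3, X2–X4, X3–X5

A tree decomposition must satisfy three properties: every vertex lies in some bag; for every edge, both endpoints lie together in some bag; and for every vertex, the bags containing it form a connected subtree. Here edge (f,c) lies in no bag, so the decomposition is invalid.

No — edge (f,c) lies in no bag.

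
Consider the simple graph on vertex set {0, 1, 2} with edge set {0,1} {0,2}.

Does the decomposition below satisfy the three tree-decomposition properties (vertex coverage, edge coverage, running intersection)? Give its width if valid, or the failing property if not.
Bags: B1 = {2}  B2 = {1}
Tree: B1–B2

No — vertex 0 appears in no bag.

A tree decomposition must satisfy three properties: every vertex lies in some bag; for every edge, both endpoints lie together in some bag; and for every vertex, the bags containing it form a connected subtree. Here vertex 0 appears in no bag, so the decomposition is invalid.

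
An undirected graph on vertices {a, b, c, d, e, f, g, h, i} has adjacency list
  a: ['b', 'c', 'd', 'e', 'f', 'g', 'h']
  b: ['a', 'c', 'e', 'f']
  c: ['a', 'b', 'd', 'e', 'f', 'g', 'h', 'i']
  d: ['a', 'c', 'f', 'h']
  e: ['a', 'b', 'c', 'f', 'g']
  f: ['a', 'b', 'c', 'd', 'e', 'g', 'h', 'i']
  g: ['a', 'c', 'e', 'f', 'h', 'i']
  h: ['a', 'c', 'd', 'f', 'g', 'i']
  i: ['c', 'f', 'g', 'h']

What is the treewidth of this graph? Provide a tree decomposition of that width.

Treewidth 4.
One such decomposition:
Bags: B1 = {a, c, f, g, h}  B2 = {a, c, e, f, g}  B3 = {a, b, c, e, f}  B4 = {a, c, d, f, h}  B5 = {c, f, g, h, i}
Tree: B1–B2, B2–B3, B1–B4, B1–B5

Each bag holds 5 vertices, so the decomposition has width 4, which upper-bounds the treewidth. For the lower bound, the 5 vertices {a, c, d, f, h} are pairwise adjacent, and any tree decomposition puts a clique entirely inside one bag — forcing width ≥ 4. Hence tw(G) = 4 exactly.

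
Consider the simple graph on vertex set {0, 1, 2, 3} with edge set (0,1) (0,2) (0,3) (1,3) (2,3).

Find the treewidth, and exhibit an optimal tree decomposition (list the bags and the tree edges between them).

The largest bag has 3 vertices, giving width 2; this decomposition certifies tw(G) ≤ 2. For the lower bound, the 3 vertices {0, 1, 3} are pairwise adjacent, and any tree decomposition puts a clique entirely inside one bag — forcing width ≥ 2. Therefore the treewidth is 2.

Treewidth 2.
Bags: B1 = {0, 1, 3}  B2 = {0, 2, 3}
Tree: B1–B2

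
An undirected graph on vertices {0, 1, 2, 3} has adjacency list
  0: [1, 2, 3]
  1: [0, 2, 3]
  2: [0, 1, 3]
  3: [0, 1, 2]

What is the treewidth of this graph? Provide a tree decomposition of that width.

With just one bag of size 4, the width is 4 − 1 = 3, so tw(G) ≤ 3. On the other hand G contains the 4-clique {0, 1, 2, 3}. A clique must lie in a single bag of any decomposition, so no decomposition can have width below 3. Combining the bounds, tw(G) = 3.

Treewidth 3.
One optimal decomposition is:
Bags: B1 = {0, 1, 2, 3}
Tree: (single bag)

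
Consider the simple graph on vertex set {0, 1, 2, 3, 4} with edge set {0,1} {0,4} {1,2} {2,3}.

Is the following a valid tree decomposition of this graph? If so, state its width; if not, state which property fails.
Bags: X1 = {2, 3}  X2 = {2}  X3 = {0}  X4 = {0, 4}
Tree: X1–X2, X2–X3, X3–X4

No — vertex 1 appears in no bag.

A tree decomposition must satisfy three properties: every vertex lies in some bag; for every edge, both endpoints lie together in some bag; and for every vertex, the bags containing it form a connected subtree. Here vertex 1 appears in no bag, so the decomposition is invalid.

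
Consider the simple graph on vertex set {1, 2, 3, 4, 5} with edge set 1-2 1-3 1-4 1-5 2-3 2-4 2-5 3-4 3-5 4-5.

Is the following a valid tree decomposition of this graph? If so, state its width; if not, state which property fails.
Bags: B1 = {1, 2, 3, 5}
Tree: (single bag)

No — vertex 4 appears in no bag.

A tree decomposition must satisfy three properties: every vertex lies in some bag; for every edge, both endpoints lie together in some bag; and for every vertex, the bags containing it form a connected subtree. Here vertex 4 appears in no bag, so the decomposition is invalid.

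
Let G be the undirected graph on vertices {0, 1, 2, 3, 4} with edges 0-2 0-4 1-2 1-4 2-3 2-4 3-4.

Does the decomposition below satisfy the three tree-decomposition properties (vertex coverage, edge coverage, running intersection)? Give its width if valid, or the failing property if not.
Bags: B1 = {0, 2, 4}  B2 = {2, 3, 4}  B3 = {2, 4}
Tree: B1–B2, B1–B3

A tree decomposition must satisfy three properties: every vertex lies in some bag; for every edge, both endpoints lie together in some bag; and for every vertex, the bags containing it form a connected subtree. Here vertex 1 appears in no bag, so the decomposition is invalid.

No — vertex 1 appears in no bag.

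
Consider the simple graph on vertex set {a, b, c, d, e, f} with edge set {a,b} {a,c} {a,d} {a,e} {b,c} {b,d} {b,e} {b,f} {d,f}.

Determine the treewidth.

2

A width-2 tree decomposition is:
Bags: B1 = {a, b, d}  B2 = {b, d, f}  B3 = {a, b, e}  B4 = {a, b, c}
Tree: B1–B2, B1–B3, B1–B4
Each bag holds 3 vertices, so the decomposition has width 2, which upper-bounds the treewidth. Conversely, {a, b, d} is a clique of size 3, and the vertices of any clique must share a bag in every tree decomposition; so some bag has ≥ 3 vertices and tw(G) ≥ 2. Hence tw(G) = 2 exactly.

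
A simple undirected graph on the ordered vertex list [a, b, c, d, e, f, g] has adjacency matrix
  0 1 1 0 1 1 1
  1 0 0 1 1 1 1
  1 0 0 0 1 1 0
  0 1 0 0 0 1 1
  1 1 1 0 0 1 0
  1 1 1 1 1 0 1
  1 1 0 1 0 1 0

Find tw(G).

3

A width-3 tree decomposition is:
Bags: B1 = {a, b, f, g}  B2 = {b, d, f, g}  B3 = {a, b, e, f}  B4 = {a, c, e, f}
Tree: B1–B2, B1–B3, B3–B4
The largest bag has 4 vertices, giving width 3; this decomposition certifies tw(G) ≤ 3. Conversely, {a, c, e, f} is a clique of size 4, and the vertices of any clique must share a bag in every tree decomposition; so some bag has ≥ 4 vertices and tw(G) ≥ 3. The upper and lower bounds meet at 3, so that is the treewidth.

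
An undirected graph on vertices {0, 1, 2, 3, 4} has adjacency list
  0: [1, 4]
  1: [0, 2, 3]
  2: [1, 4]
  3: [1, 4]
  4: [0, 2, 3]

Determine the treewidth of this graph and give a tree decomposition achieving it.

Treewidth 2.
Bags: B1 = {1, 3, 4}  B2 = {1, 2, 4}  B3 = {0, 1, 4}
Tree: B1–B2, B2–B3

Each bag holds 3 vertices, so the decomposition has width 2, which upper-bounds the treewidth. For the lower bound, G contains the cycle 3–4–2–1–3, so G is not a forest; only forests have treewidth ≤ 1, hence tw(G) ≥ 2. Combining the bounds, tw(G) = 2.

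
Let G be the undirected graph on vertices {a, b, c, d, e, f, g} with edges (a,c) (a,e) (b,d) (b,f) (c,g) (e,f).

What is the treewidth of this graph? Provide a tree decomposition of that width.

Each bag holds 2 vertices, so the decomposition has width 1, which upper-bounds the treewidth. G has an edge, so its treewidth is at least 1. Therefore the treewidth is 1.

Treewidth 1.
One optimal decomposition is:
Bags: B1 = {c, g}  B2 = {a, c}  B3 = {a, e}  B4 = {e, f}  B5 = {b, f}  B6 = {b, d}
Tree: B1–B2, B2–B3, B3–B4, B4–B5, B5–B6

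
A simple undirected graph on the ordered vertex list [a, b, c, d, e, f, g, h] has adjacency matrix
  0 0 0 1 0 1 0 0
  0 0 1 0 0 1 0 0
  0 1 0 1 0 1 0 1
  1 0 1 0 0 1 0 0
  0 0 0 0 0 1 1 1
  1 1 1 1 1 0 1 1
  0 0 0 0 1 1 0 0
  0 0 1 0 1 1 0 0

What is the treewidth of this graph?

2

A width-2 tree decomposition is:
Bags: B1 = {c, f, h}  B2 = {c, d, f}  B3 = {e, f, h}  B4 = {b, c, f}  B5 = {a, d, f}  B6 = {e, f, g}
Tree: B1–B2, B1–B3, B1–B4, B2–B5, B3–B6
Each bag holds 3 vertices, so the decomposition has width 2, which upper-bounds the treewidth. For the lower bound, the 3 vertices {e, f, g} are pairwise adjacent, and any tree decomposition puts a clique entirely inside one bag — forcing width ≥ 2. The upper and lower bounds meet at 2, so that is the treewidth.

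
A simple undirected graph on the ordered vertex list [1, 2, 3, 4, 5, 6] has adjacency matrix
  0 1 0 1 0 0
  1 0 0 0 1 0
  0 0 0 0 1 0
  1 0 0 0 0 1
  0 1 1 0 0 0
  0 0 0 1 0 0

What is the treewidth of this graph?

1

A width-1 tree decomposition is:
Bags: B1 = {4, 6}  B2 = {1, 4}  B3 = {1, 2}  B4 = {2, 5}  B5 = {3, 5}
Tree: B1–B2, B2–B3, B3–B4, B4–B5
The largest bag has 2 vertices, giving width 1; this decomposition certifies tw(G) ≤ 1. Any graph with an edge has treewidth ≥ 1, and G has the edge 6–4. Therefore the treewidth is 1.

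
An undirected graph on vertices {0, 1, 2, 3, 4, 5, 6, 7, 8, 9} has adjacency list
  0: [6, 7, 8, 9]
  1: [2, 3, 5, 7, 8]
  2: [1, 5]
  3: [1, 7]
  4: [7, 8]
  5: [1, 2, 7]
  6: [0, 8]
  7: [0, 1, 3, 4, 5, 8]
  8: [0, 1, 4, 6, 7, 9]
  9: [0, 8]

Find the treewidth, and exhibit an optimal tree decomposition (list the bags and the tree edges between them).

Every bag has size at most 3, so the width is 3 − 1 = 2 and tw(G) ≤ 2. Conversely, {0, 8, 9} is a clique of size 3, and the vertices of any clique must share a bag in every tree decomposition; so some bag has ≥ 3 vertices and tw(G) ≥ 2. The upper and lower bounds meet at 2, so that is the treewidth.

Treewidth 2.
One optimal decomposition is:
Bags: B1 = {0, 8, 9}  B2 = {0, 7, 8}  B3 = {1, 7, 8}  B4 = {1, 5, 7}  B5 = {0, 6, 8}  B6 = {1, 2, 5}  B7 = {1, 3, 7}  B8 = {4, 7, 8}
Tree: B1–B2, B2–B3, B3–B4, B2–B5, B4–B6, B3–B7, B2–B8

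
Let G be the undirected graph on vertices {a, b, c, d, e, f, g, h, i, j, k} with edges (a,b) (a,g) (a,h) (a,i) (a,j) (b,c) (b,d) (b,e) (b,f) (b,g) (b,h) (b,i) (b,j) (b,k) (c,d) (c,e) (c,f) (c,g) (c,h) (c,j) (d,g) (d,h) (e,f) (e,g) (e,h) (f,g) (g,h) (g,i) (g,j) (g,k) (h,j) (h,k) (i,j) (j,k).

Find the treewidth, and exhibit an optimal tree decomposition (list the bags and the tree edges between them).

Every bag has size at most 5, so the width is 5 − 1 = 4 and tw(G) ≤ 4. For the lower bound, the 5 vertices {b, c, d, g, h} are pairwise adjacent, and any tree decomposition puts a clique entirely inside one bag — forcing width ≥ 4. Combining the bounds, tw(G) = 4.

Treewidth 4.
One optimal decomposition is:
Bags: B1 = {b, c, g, h, j}  B2 = {b, g, h, j, k}  B3 = {a, b, g, h, j}  B4 = {b, c, e, g, h}  B5 = {b, c, e, f, g}  B6 = {b, c, d, g, h}  B7 = {a, b, g, i, j}
Tree: B1–B2, B1–B3, B1–B4, B4–B5, B4–B6, B3–B7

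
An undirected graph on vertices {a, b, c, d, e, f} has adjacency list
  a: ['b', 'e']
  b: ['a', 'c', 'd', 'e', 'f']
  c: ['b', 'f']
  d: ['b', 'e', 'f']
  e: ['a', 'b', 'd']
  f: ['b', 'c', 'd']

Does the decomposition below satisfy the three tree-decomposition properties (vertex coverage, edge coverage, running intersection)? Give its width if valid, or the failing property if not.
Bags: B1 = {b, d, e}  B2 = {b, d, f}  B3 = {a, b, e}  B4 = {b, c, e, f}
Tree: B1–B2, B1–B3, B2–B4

A tree decomposition must satisfy three properties: every vertex lies in some bag; for every edge, both endpoints lie together in some bag; and for every vertex, the bags containing it form a connected subtree. Here bags containing vertex e are not connected in the tree, so the decomposition is invalid.

No — bags containing vertex e are not connected in the tree.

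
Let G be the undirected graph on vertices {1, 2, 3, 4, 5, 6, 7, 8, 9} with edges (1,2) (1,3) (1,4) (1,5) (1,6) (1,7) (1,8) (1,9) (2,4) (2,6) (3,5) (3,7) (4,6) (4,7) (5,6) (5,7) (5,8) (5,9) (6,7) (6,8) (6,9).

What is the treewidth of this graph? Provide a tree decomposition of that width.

Each bag holds 4 vertices, so the decomposition has width 3, which upper-bounds the treewidth. For the lower bound, the 4 vertices {1, 3, 5, 7} are pairwise adjacent, and any tree decomposition puts a clique entirely inside one bag — forcing width ≥ 3. Combining the bounds, tw(G) = 3.

Treewidth 3.
One optimal decomposition is:
Bags: B1 = {1, 5, 6, 7}  B2 = {1, 3, 5, 7}  B3 = {1, 4, 6, 7}  B4 = {1, 5, 6, 9}  B5 = {1, 5, 6, 8}  B6 = {1, 2, 4, 6}
Tree: B1–B2, B1–B3, B1–B4, B4–B5, B3–B6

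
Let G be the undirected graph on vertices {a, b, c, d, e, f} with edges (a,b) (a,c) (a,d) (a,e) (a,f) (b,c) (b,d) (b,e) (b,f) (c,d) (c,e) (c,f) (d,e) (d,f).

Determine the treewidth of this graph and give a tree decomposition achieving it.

Treewidth 4.
One such decomposition:
Bags: B1 = {a, b, c, d, e}  B2 = {a, b, c, d, f}
Tree: B1–B2

Every bag has size at most 5, so the width is 5 − 1 = 4 and tw(G) ≤ 4. For the lower bound, the 5 vertices {a, b, c, d, e} are pairwise adjacent, and any tree decomposition puts a clique entirely inside one bag — forcing width ≥ 4. Combining the bounds, tw(G) = 4.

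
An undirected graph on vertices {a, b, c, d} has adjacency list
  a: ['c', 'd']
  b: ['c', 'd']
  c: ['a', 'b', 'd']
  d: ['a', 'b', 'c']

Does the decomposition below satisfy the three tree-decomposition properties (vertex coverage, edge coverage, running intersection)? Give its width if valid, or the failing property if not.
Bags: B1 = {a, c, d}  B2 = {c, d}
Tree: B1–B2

No — vertex b appears in no bag.

A tree decomposition must satisfy three properties: every vertex lies in some bag; for every edge, both endpoints lie together in some bag; and for every vertex, the bags containing it form a connected subtree. Here vertex b appears in no bag, so the decomposition is invalid.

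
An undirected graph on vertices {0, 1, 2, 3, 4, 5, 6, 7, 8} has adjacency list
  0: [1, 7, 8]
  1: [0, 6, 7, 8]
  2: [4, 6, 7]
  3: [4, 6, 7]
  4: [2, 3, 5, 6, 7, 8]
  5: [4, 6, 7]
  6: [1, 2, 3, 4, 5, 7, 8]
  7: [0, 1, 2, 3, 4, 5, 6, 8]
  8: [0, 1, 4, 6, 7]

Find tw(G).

A width-3 tree decomposition is:
Bags: B1 = {4, 6, 7, 8}  B2 = {1, 6, 7, 8}  B3 = {2, 4, 6, 7}  B4 = {4, 5, 6, 7}  B5 = {0, 1, 7, 8}  B6 = {3, 4, 6, 7}
Tree: B1–B2, B1–B3, B3–B4, B2–B5, B3–B6
The largest bag has 4 vertices, giving width 3; this decomposition certifies tw(G) ≤ 3. Conversely, {0, 1, 7, 8} is a clique of size 4, and the vertices of any clique must share a bag in every tree decomposition; so some bag has ≥ 4 vertices and tw(G) ≥ 3. Hence tw(G) = 3 exactly.

3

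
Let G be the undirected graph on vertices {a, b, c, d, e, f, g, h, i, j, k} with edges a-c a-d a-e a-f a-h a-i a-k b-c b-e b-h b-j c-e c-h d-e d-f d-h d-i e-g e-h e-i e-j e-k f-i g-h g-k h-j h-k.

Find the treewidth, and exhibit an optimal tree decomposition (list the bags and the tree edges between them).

Treewidth 3.
One such decomposition:
Bags: B1 = {a, d, e, i}  B2 = {a, d, e, h}  B3 = {a, d, f, i}  B4 = {a, e, h, k}  B5 = {a, c, e, h}  B6 = {b, c, e, h}  B7 = {e, g, h, k}  B8 = {b, e, h, j}
Tree: B1–B2, B1–B3, B2–B4, B2–B5, B5–B6, B4–B7, B6–B8

Each bag holds 4 vertices, so the decomposition has width 3, which upper-bounds the treewidth. For the lower bound, the 4 vertices {e, g, h, k} are pairwise adjacent, and any tree decomposition puts a clique entirely inside one bag — forcing width ≥ 3. The upper and lower bounds meet at 3, so that is the treewidth.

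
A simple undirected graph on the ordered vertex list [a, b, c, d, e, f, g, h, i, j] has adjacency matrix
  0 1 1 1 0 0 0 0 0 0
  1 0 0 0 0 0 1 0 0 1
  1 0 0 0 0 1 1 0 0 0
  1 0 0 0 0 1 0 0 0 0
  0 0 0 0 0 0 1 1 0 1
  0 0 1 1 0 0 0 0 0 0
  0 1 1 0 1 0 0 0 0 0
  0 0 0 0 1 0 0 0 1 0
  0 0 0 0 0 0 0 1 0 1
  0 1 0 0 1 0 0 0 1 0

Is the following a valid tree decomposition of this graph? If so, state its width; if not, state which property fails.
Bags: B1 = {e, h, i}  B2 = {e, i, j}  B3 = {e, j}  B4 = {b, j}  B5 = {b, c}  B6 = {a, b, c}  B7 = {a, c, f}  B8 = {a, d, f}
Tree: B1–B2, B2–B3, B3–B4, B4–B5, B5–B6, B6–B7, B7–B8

No — vertex g appears in no bag.

A tree decomposition must satisfy three properties: every vertex lies in some bag; for every edge, both endpoints lie together in some bag; and for every vertex, the bags containing it form a connected subtree. Here vertex g appears in no bag, so the decomposition is invalid.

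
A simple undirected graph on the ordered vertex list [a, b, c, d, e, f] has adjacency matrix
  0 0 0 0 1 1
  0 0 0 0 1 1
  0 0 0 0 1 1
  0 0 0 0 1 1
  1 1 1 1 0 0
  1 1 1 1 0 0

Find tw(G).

A width-2 tree decomposition is:
Bags: B1 = {b, e, f}  B2 = {a, e, f}  B3 = {c, e, f}  B4 = {d, e, f}
Tree: B1–B2, B2–B3, B3–B4
Each bag holds 3 vertices, so the decomposition has width 2, which upper-bounds the treewidth. Since b–e–a–f–b is a cycle in G, G is not acyclic. Forests are exactly the graphs of treewidth ≤ 1, so tw(G) ≥ 2. Hence tw(G) = 2 exactly.

2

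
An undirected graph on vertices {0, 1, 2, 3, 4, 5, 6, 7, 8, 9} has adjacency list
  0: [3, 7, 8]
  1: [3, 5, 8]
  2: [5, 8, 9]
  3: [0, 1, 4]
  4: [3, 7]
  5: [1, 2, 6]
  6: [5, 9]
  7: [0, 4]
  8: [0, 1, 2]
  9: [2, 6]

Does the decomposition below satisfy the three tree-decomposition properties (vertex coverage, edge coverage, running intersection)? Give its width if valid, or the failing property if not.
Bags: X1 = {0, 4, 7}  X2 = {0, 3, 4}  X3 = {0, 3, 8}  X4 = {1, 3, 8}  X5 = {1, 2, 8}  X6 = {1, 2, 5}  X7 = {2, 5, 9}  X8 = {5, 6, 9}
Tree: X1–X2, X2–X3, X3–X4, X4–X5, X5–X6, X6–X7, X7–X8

Yes; width 2.

Vertex coverage: the bags together contain {0, 1, 2, 3, 4, 5, 6, 7, 8, 9}, the full vertex set. Edge coverage: each edge of G has both endpoints in at least one bag. Running intersection: for every vertex, the bags containing it form a connected subtree. All three properties hold, so this is a valid tree decomposition of width max|bag| − 1 = 2, and hence tw(G) ≤ 2.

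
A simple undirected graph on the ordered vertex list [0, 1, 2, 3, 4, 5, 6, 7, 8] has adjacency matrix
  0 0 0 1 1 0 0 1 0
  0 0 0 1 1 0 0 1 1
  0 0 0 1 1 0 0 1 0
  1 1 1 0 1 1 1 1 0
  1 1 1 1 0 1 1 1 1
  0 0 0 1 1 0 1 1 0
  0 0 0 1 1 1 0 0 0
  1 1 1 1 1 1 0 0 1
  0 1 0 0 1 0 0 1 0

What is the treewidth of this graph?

3

A width-3 tree decomposition is:
Bags: B1 = {1, 3, 4, 7}  B2 = {2, 3, 4, 7}  B3 = {1, 4, 7, 8}  B4 = {3, 4, 5, 7}  B5 = {0, 3, 4, 7}  B6 = {3, 4, 5, 6}
Tree: B1–B2, B1–B3, B2–B4, B4–B5, B4–B6
The largest bag has 4 vertices, giving width 3; this decomposition certifies tw(G) ≤ 3. For the lower bound, the 4 vertices {1, 4, 7, 8} are pairwise adjacent, and any tree decomposition puts a clique entirely inside one bag — forcing width ≥ 3. Hence tw(G) = 3 exactly.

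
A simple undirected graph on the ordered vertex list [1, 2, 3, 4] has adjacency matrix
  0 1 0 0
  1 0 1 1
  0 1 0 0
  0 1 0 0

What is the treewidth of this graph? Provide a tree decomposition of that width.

Each bag holds 2 vertices, so the decomposition has width 1, which upper-bounds the treewidth. G has an edge, so its treewidth is at least 1. Therefore the treewidth is 1.

Treewidth 1.
One optimal decomposition is:
Bags: B1 = {1, 2}  B2 = {2, 3}  B3 = {2, 4}
Tree: B1–B2, B2–B3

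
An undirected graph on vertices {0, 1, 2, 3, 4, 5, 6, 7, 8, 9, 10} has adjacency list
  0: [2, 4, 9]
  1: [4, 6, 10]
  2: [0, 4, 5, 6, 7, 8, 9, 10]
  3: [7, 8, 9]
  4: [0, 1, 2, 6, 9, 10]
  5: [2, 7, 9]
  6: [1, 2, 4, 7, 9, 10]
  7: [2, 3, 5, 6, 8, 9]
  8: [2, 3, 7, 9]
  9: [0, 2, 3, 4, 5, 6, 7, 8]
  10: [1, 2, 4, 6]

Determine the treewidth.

3

A width-3 tree decomposition is:
Bags: B1 = {2, 4, 6, 9}  B2 = {2, 4, 6, 10}  B3 = {2, 6, 7, 9}  B4 = {2, 7, 8, 9}  B5 = {0, 2, 4, 9}  B6 = {3, 7, 8, 9}  B7 = {2, 5, 7, 9}  B8 = {1, 4, 6, 10}
Tree: B1–B2, B1–B3, B3–B4, B1–B5, B4–B6, B3–B7, B2–B8
Every bag has size at most 4, so the width is 4 − 1 = 3 and tw(G) ≤ 3. On the other hand G contains the 4-clique {1, 4, 6, 10}. A clique must lie in a single bag of any decomposition, so no decomposition can have width below 3. Therefore the treewidth is 3.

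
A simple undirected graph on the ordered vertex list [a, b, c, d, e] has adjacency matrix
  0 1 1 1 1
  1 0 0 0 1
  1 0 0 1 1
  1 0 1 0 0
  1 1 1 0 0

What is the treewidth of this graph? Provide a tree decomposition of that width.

Treewidth 2.
One optimal decomposition is:
Bags: B1 = {a, c, d}  B2 = {a, c, e}  B3 = {a, b, e}
Tree: B1–B2, B2–B3

Each bag holds 3 vertices, so the decomposition has width 2, which upper-bounds the treewidth. For the lower bound, the 3 vertices {a, c, d} are pairwise adjacent, and any tree decomposition puts a clique entirely inside one bag — forcing width ≥ 2. Hence tw(G) = 2 exactly.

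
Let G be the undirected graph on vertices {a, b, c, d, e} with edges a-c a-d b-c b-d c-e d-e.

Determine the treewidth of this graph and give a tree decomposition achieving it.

Each bag holds 3 vertices, so the decomposition has width 2, which upper-bounds the treewidth. The edges b–d–a–c–b form a cycle, so G is not a tree and its treewidth is at least 2. Hence tw(G) = 2 exactly.

Treewidth 2.
One such decomposition:
Bags: B1 = {b, c, d}  B2 = {a, c, d}  B3 = {c, d, e}
Tree: B1–B2, B2–B3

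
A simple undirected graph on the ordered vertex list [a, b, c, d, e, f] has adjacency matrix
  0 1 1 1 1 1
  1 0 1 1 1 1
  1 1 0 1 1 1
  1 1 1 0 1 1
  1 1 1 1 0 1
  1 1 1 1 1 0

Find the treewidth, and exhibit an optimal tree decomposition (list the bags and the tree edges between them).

A single bag containing all 6 vertices is trivially a valid decomposition of width 5. Conversely, {a, b, c, d, e, f} is a clique of size 6, and the vertices of any clique must share a bag in every tree decomposition; so some bag has ≥ 6 vertices and tw(G) ≥ 5. Combining the bounds, tw(G) = 5.

Treewidth 5.
One optimal decomposition is:
Bags: B1 = {a, b, c, d, e, f}
Tree: (single bag)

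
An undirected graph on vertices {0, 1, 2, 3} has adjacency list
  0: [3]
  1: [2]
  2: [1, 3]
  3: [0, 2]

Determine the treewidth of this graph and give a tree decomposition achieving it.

Treewidth 1.
One such decomposition:
Bags: B1 = {2, 3}  B2 = {1, 2}  B3 = {0, 3}
Tree: B1–B2, B1–B3

Each bag holds 2 vertices, so the decomposition has width 1, which upper-bounds the treewidth. G has an edge, so its treewidth is at least 1. Hence tw(G) = 1 exactly.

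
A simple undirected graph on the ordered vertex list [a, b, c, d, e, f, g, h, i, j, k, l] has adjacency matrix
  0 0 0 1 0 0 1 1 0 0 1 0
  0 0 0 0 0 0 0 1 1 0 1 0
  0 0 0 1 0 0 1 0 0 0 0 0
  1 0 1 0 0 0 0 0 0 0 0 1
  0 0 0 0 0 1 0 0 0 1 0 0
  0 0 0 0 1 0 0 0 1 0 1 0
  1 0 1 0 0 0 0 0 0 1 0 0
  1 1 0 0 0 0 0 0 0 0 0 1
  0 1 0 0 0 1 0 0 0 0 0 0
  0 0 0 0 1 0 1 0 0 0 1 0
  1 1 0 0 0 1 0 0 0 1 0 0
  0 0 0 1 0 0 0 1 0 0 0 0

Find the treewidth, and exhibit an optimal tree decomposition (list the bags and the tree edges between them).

The largest bag has 4 vertices, giving width 3; this decomposition certifies tw(G) ≤ 3. For the lower bound: the 4 vertex sets {c,d,l}, {g}, {a}, {b,h,j,k} are disjoint, each induces a connected subgraph, and every pair is joined by at least one edge of G. Contracting each set to a single vertex therefore yields K_{4} as a minor, and since treewidth is minor-monotone, tw(G) ≥ tw(K_{4}) = 3. Combining the bounds, tw(G) = 3.

Treewidth 3.
Bags: B1 = {c, d, g, l}  B2 = {a, d, g, l}  B3 = {a, g, h, l}  B4 = {a, g, h, j}  B5 = {a, h, j, k}  B6 = {b, h, j, k}  B7 = {b, e, j, k}  B8 = {b, e, f, k}  B9 = {b, e, f, i}
Tree: B1–B2, B2–B3, B3–B4, B4–B5, B5–B6, B6–B7, B7–B8, B8–B9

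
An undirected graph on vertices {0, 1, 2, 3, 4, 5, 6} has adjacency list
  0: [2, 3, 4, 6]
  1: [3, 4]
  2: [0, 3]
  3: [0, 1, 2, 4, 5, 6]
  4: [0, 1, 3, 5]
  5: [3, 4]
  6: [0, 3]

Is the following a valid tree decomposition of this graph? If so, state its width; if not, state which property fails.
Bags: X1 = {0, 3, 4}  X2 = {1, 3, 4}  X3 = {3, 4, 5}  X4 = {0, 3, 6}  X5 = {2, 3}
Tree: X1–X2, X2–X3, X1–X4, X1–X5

No — edge (0,2) lies in no bag.

A tree decomposition must satisfy three properties: every vertex lies in some bag; for every edge, both endpoints lie together in some bag; and for every vertex, the bags containing it form a connected subtree. Here edge (0,2) lies in no bag, so the decomposition is invalid.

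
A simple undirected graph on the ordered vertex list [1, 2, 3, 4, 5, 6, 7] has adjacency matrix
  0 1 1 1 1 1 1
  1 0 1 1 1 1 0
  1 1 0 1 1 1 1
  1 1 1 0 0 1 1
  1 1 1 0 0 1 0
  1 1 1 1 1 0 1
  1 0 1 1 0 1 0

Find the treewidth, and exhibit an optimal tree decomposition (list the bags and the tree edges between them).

Every bag has size at most 5, so the width is 5 − 1 = 4 and tw(G) ≤ 4. On the other hand G contains the 5-clique {1, 2, 3, 4, 6}. A clique must lie in a single bag of any decomposition, so no decomposition can have width below 4. Therefore the treewidth is 4.

Treewidth 4.
One such decomposition:
Bags: B1 = {1, 2, 3, 5, 6}  B2 = {1, 2, 3, 4, 6}  B3 = {1, 3, 4, 6, 7}
Tree: B1–B2, B2–B3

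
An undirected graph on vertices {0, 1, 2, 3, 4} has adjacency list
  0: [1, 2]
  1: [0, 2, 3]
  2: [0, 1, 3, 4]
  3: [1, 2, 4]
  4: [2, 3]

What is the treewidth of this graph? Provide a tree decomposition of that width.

Each bag holds 3 vertices, so the decomposition has width 2, which upper-bounds the treewidth. For the lower bound, the 3 vertices {0, 1, 2} are pairwise adjacent, and any tree decomposition puts a clique entirely inside one bag — forcing width ≥ 2. Combining the bounds, tw(G) = 2.

Treewidth 2.
One optimal decomposition is:
Bags: B1 = {2, 3, 4}  B2 = {1, 2, 3}  B3 = {0, 1, 2}
Tree: B1–B2, B2–B3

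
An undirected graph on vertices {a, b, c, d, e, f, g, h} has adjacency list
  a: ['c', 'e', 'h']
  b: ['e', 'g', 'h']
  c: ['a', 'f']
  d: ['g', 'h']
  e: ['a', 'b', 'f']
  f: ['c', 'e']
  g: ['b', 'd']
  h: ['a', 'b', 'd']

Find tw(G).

A width-2 tree decomposition is:
Bags: B1 = {d, g, h}  B2 = {b, g, h}  B3 = {a, b, h}  B4 = {a, b, e}  B5 = {a, c, e}  B6 = {c, e, f}
Tree: B1–B2, B2–B3, B3–B4, B4–B5, B5–B6
The largest bag has 3 vertices, giving width 2; this decomposition certifies tw(G) ≤ 2. For the lower bound, G contains the cycle d–g–b–h–d, so G is not a forest; only forests have treewidth ≤ 1, hence tw(G) ≥ 2. Combining the bounds, tw(G) = 2.

2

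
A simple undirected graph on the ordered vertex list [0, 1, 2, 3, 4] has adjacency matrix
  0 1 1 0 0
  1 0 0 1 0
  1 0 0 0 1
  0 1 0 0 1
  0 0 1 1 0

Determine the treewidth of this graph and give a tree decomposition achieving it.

Every bag has size at most 3, so the width is 3 − 1 = 2 and tw(G) ≤ 2. Since 1–0–2–4–3–1 is a cycle in G, G is not acyclic. Forests are exactly the graphs of treewidth ≤ 1, so tw(G) ≥ 2. Combining the bounds, tw(G) = 2.

Treewidth 2.
Bags: B1 = {0, 1, 2}  B2 = {1, 2, 4}  B3 = {1, 3, 4}
Tree: B1–B2, B2–B3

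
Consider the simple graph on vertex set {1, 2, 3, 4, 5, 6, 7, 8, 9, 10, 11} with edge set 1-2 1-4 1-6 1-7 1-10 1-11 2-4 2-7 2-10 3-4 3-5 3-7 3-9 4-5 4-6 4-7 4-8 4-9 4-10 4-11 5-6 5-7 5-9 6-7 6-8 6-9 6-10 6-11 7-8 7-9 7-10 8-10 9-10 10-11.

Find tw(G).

A width-4 tree decomposition is:
Bags: B1 = {4, 5, 6, 7, 9}  B2 = {4, 6, 7, 9, 10}  B3 = {4, 6, 7, 8, 10}  B4 = {3, 4, 5, 7, 9}  B5 = {1, 4, 6, 7, 10}  B6 = {1, 2, 4, 7, 10}  B7 = {1, 4, 6, 10, 11}
Tree: B1–B2, B2–B3, B1–B4, B2–B5, B5–B6, B5–B7
Every bag has size at most 5, so the width is 5 − 1 = 4 and tw(G) ≤ 4. On the other hand G contains the 5-clique {1, 4, 6, 10, 11}. A clique must lie in a single bag of any decomposition, so no decomposition can have width below 4. The upper and lower bounds meet at 4, so that is the treewidth.

4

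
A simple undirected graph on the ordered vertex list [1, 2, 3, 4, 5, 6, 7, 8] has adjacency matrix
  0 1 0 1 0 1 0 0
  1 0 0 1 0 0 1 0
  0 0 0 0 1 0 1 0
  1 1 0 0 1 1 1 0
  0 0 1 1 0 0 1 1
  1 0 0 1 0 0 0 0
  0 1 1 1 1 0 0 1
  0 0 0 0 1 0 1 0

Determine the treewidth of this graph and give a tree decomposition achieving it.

Treewidth 2.
One such decomposition:
Bags: B1 = {4, 5, 7}  B2 = {2, 4, 7}  B3 = {3, 5, 7}  B4 = {5, 7, 8}  B5 = {1, 2, 4}  B6 = {1, 4, 6}
Tree: B1–B2, B1–B3, B3–B4, B2–B5, B5–B6

The largest bag has 3 vertices, giving width 2; this decomposition certifies tw(G) ≤ 2. For the lower bound, the 3 vertices {5, 7, 8} are pairwise adjacent, and any tree decomposition puts a clique entirely inside one bag — forcing width ≥ 2. The upper and lower bounds meet at 2, so that is the treewidth.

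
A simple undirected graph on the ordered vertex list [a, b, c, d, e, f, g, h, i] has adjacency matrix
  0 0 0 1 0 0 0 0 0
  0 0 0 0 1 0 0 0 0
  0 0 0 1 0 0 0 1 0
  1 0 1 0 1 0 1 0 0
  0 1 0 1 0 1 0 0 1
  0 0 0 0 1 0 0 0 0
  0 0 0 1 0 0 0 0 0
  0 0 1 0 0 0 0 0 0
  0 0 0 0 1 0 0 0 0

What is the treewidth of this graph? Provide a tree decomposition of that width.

Treewidth 1.
One optimal decomposition is:
Bags: B1 = {c, d}  B2 = {c, h}  B3 = {d, e}  B4 = {e, i}  B5 = {a, d}  B6 = {b, e}  B7 = {d, g}  B8 = {e, f}
Tree: B1–B2, B1–B3, B3–B4, B3–B5, B3–B6, B3–B7, B6–B8

The largest bag has 2 vertices, giving width 1; this decomposition certifies tw(G) ≤ 1. G has an edge, so its treewidth is at least 1. Therefore the treewidth is 1.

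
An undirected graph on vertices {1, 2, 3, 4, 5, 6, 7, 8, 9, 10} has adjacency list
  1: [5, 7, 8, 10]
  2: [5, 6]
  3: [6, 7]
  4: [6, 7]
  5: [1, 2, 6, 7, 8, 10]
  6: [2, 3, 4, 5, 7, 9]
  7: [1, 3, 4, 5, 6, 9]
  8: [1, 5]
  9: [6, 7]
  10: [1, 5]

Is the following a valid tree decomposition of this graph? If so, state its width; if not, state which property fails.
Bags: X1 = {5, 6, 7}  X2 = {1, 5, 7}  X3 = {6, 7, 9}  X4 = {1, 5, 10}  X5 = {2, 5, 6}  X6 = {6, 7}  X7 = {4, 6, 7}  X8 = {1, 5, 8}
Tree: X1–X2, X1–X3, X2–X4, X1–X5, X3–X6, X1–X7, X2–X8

A tree decomposition must satisfy three properties: every vertex lies in some bag; for every edge, both endpoints lie together in some bag; and for every vertex, the bags containing it form a connected subtree. Here vertex 3 appears in no bag, so the decomposition is invalid.

No — vertex 3 appears in no bag.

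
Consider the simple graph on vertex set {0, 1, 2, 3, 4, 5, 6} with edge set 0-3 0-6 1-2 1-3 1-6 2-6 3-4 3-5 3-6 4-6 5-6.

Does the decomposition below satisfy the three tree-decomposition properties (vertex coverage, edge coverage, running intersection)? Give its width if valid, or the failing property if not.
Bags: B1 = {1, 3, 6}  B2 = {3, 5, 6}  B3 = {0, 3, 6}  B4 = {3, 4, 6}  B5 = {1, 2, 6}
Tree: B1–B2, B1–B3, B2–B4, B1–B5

Checking the three conditions: (i) the bags cover all of {0, 1, 2, 3, 4, 5, 6}; (ii) for each edge, some bag contains both endpoints; (iii) the bags containing any fixed vertex form a subtree. All hold, so the decomposition is valid with width 3 − 1 = 2.

Yes; width 2.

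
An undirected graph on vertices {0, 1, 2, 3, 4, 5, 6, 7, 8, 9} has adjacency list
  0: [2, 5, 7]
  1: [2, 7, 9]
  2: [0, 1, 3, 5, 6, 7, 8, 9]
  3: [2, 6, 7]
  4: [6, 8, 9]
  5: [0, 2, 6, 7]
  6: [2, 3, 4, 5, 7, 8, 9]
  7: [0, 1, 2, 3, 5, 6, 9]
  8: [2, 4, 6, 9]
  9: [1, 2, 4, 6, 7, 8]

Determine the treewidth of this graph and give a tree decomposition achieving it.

Every bag has size at most 4, so the width is 4 − 1 = 3 and tw(G) ≤ 3. For the lower bound, the 4 vertices {2, 6, 8, 9} are pairwise adjacent, and any tree decomposition puts a clique entirely inside one bag — forcing width ≥ 3. Therefore the treewidth is 3.

Treewidth 3.
Bags: B1 = {2, 6, 7, 9}  B2 = {1, 2, 7, 9}  B3 = {2, 6, 8, 9}  B4 = {2, 5, 6, 7}  B5 = {0, 2, 5, 7}  B6 = {4, 6, 8, 9}  B7 = {2, 3, 6, 7}
Tree: B1–B2, B1–B3, B1–B4, B4–B5, B3–B6, B4–B7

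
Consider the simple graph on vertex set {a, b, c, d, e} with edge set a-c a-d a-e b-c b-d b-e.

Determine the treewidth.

A width-2 tree decomposition is:
Bags: B1 = {a, b, c}  B2 = {a, b, e}  B3 = {a, b, d}
Tree: B1–B2, B2–B3
Each bag holds 3 vertices, so the decomposition has width 2, which upper-bounds the treewidth. For the lower bound, G contains the cycle a–c–b–e–a, so G is not a forest; only forests have treewidth ≤ 1, hence tw(G) ≥ 2. Combining the bounds, tw(G) = 2.

2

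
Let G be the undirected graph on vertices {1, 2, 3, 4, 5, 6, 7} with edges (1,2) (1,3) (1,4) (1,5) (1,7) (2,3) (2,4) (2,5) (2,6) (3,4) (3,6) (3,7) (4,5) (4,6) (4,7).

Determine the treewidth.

A width-3 tree decomposition is:
Bags: B1 = {1, 2, 3, 4}  B2 = {2, 3, 4, 6}  B3 = {1, 2, 4, 5}  B4 = {1, 3, 4, 7}
Tree: B1–B2, B1–B3, B1–B4
Every bag has size at most 4, so the width is 4 − 1 = 3 and tw(G) ≤ 3. Conversely, {1, 2, 3, 4} is a clique of size 4, and the vertices of any clique must share a bag in every tree decomposition; so some bag has ≥ 4 vertices and tw(G) ≥ 3. Therefore the treewidth is 3.

3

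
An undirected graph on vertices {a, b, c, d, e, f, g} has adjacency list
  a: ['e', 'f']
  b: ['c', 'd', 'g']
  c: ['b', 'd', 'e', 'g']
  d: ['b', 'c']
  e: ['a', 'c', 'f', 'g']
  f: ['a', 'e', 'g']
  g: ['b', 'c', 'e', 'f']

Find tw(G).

A width-2 tree decomposition is:
Bags: B1 = {c, e, g}  B2 = {b, c, g}  B3 = {e, f, g}  B4 = {b, c, d}  B5 = {a, e, f}
Tree: B1–B2, B1–B3, B2–B4, B3–B5
Each bag holds 3 vertices, so the decomposition has width 2, which upper-bounds the treewidth. Conversely, {a, e, f} is a clique of size 3, and the vertices of any clique must share a bag in every tree decomposition; so some bag has ≥ 3 vertices and tw(G) ≥ 2. The upper and lower bounds meet at 2, so that is the treewidth.

2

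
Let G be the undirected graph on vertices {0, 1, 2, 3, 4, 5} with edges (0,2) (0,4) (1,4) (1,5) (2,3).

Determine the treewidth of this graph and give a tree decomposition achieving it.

Treewidth 1.
One optimal decomposition is:
Bags: B1 = {1, 5}  B2 = {1, 4}  B3 = {0, 4}  B4 = {0, 2}  B5 = {2, 3}
Tree: B1–B2, B2–B3, B3–B4, B4–B5

Each bag holds 2 vertices, so the decomposition has width 1, which upper-bounds the treewidth. Any graph with an edge has treewidth ≥ 1, and G has the edge 5–1. Combining the bounds, tw(G) = 1.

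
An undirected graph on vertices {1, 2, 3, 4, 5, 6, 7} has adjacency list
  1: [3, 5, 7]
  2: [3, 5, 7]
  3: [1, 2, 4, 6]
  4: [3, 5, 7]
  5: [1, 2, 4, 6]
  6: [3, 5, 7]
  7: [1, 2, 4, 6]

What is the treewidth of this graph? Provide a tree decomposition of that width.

The largest bag has 4 vertices, giving width 3; this decomposition certifies tw(G) ≤ 3. For the lower bound: the 4 vertex sets {1,5}, {2,3}, {7}, {6} are disjoint, each induces a connected subgraph, and every pair is joined by at least one edge of G. Contracting each set to a single vertex therefore yields K_{4} as a minor, and since treewidth is minor-monotone, tw(G) ≥ tw(K_{4}) = 3. Hence tw(G) = 3 exactly.

Treewidth 3.
Bags: B1 = {1, 3, 5, 7}  B2 = {2, 3, 5, 7}  B3 = {3, 5, 6, 7}  B4 = {3, 4, 5, 7}
Tree: B1–B2, B2–B3, B3–B4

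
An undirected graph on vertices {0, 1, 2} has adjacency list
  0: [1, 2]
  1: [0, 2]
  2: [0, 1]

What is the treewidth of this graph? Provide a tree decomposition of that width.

Treewidth 2.
One optimal decomposition is:
Bags: B1 = {0, 1, 2}
Tree: (single bag)

A single bag containing all 3 vertices is trivially a valid decomposition of width 2. For the lower bound, the 3 vertices {0, 1, 2} are pairwise adjacent, and any tree decomposition puts a clique entirely inside one bag — forcing width ≥ 2. The upper and lower bounds meet at 2, so that is the treewidth.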